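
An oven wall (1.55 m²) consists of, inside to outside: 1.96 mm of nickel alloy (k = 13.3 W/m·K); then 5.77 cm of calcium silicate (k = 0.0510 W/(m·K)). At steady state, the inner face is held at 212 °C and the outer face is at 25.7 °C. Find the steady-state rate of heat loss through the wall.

Resistance network (inner→outer):
  R_nickel alloy = L/(kA) = 0.00196/(13.3·1.55) = 9.508×10^-5 K/W
  R_calcium silicate = L/(kA) = 0.0577/(0.0510·1.55) = 0.7299 K/W
ΣR = 9.508×10^-5 + 0.7299 = 0.7300 K/W
Q = ΔT/ΣR = (212 °C − 25.7 °C)/0.7300 = 255 W

Q = 255 W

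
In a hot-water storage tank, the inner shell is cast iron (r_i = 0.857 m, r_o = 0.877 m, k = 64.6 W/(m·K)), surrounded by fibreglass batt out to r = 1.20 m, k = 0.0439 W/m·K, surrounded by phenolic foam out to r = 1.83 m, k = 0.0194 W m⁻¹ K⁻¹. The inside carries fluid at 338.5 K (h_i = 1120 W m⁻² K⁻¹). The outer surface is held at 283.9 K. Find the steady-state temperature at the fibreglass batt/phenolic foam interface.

T = 321.0 K

Treat each layer as a resistance in series:
  R_conv,in = 1/(4πr²h) = 1/(4π·0.857²·1120) = 9.674×10^-5 K/W
  R_cast iron = (1/0.857 − 1/0.877)/(4πk) = 0.02661/(4π·64.6) = 3.278×10^-5 K/W
  R_fibreglass batt = (1/0.877 − 1/1.20)/(4πk) = 0.3069/(4π·0.0439) = 0.5563 K/W
  R_phenolic foam = (1/1.20 − 1/1.83)/(4πk) = 0.2869/(4π·0.0194) = 1.177 K/W
ΣR = 9.674×10^-5 + 3.278×10^-5 + 0.5563 + 1.177 = 1.733 K/W
Q = ΔT/ΣR = (338.5 K − 283.9 K)/1.733 = 31.51 W
From the inner boundary to the fibreglass batt/phenolic foam interface, ΣR_partial = 0.5564 K/W.
T_interface = T_in − Q·ΣR_partial = 338.5 K − (31.51)(0.5564) = 321.0 K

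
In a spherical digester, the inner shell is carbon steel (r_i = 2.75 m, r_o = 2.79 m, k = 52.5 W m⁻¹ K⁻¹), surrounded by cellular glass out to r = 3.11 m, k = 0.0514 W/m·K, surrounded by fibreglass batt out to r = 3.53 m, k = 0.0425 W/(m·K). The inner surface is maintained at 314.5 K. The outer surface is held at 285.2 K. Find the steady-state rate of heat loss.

Q = 228 W

Series thermal resistances, inner to outer:
  R_carbon steel = (1/2.75 − 1/2.79)/(4πk) = 0.005213/(4π·52.5) = 7.902×10^-6 K/W
  R_cellular glass = (1/2.79 − 1/3.11)/(4πk) = 0.03688/(4π·0.0514) = 0.05710 K/W
  R_fibreglass batt = (1/3.11 − 1/3.53)/(4πk) = 0.03826/(4π·0.0425) = 0.07163 K/W
ΣR = 7.902×10^-6 + 0.05710 + 0.07163 = 0.1287 K/W
Q = ΔT/ΣR = (314.5 K − 285.2 K)/0.1287 = 228 W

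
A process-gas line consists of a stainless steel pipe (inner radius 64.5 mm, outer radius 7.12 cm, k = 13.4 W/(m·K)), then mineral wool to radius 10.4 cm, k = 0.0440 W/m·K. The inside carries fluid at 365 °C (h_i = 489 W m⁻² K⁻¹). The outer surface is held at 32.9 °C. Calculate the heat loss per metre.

Q' = 241 W/m

Series thermal resistances, inner to outer:
  R'_conv,in = 1/(2πr h) = 1/(2π·0.0645·489) = 0.005046 m·K/W
  R'_stainless steel = ln(0.0712/0.0645)/(2πk) = 0.09883/(2π·13.4) = 0.001174 m·K/W
  R'_mineral wool = ln(0.104/0.0712)/(2πk) = 0.3789/(2π·0.0440) = 1.371 m·K/W
ΣR = 0.005046 + 0.001174 + 1.371 = 1.377 m·K/W
Q' = ΔT/ΣR = (365 °C − 32.9 °C)/1.377 = 241 W/m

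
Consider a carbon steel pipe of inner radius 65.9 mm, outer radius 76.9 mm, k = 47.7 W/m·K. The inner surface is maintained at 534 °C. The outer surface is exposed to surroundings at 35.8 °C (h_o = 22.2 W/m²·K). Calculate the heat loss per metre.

Q' = 5.31 kW/m

Treat each layer as a resistance in series:
  R'_carbon steel = ln(0.0769/0.0659)/(2πk) = 0.1544/(2π·47.7) = 5.151×10^-4 m·K/W
  R'_conv,out = 1/(2πr h) = 1/(2π·0.0769·22.2) = 0.09323 m·K/W
ΣR = 5.151×10^-4 + 0.09323 = 0.09375 m·K/W
Q' = ΔT/ΣR = (534 °C − 35.8 °C)/0.09375 = 5310 W/m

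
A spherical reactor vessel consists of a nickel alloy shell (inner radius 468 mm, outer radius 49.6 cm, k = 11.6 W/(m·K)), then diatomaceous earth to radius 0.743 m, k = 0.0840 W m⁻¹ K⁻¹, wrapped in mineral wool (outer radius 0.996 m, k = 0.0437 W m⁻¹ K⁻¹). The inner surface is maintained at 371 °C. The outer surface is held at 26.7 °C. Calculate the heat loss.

Q = 274 W

Resistance network (inner→outer):
  R_nickel alloy = (1/0.468 − 1/0.496)/(4πk) = 0.1206/(4π·11.6) = 8.275×10^-4 K/W
  R_diatomaceous earth = (1/0.496 − 1/0.743)/(4πk) = 0.6702/(4π·0.0840) = 0.6349 K/W
  R_mineral wool = (1/0.743 − 1/0.996)/(4πk) = 0.3419/(4π·0.0437) = 0.6226 K/W
ΣR = 8.275×10^-4 + 0.6349 + 0.6226 = 1.258 K/W
Q = ΔT/ΣR = (371 °C − 26.7 °C)/1.258 = 274 W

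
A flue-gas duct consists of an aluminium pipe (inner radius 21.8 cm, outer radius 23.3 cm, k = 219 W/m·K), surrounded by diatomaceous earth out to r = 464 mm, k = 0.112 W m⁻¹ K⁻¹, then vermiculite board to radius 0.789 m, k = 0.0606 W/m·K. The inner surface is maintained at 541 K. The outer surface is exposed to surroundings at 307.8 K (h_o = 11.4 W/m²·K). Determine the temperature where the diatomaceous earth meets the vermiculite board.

T = 446 K

Treat each layer as a resistance in series:
  R'_aluminium = ln(0.233/0.218)/(2πk) = 0.06654/(2π·219) = 4.836×10^-5 m·K/W
  R'_diatomaceous earth = ln(0.464/0.233)/(2πk) = 0.6888/(2π·0.112) = 0.9789 m·K/W
  R'_vermiculite board = ln(0.789/0.464)/(2πk) = 0.5309/(2π·0.0606) = 1.394 m·K/W
  R'_conv,out = 1/(2πr h) = 1/(2π·0.789·11.4) = 0.01769 m·K/W
ΣR = 4.836×10^-5 + 0.9789 + 1.394 + 0.01769 = 2.391 m·K/W
Q' = ΔT/ΣR = (541 K − 307.8 K)/2.391 = 97.53 W/m
From the inner boundary to the diatomaceous earth/vermiculite board interface, ΣR_partial = 0.9789 m·K/W.
T_interface = T_in − Q'·ΣR_partial = 541 K − (97.53)(0.9789) = 446 K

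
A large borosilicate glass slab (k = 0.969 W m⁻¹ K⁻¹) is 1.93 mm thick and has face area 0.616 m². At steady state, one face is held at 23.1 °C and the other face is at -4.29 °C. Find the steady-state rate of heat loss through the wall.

Q = 8470 W

Q = kA·ΔT/L = 0.969 × 0.616 × |23.1 °C − -4.29 °C| / 0.00193 = 8470 W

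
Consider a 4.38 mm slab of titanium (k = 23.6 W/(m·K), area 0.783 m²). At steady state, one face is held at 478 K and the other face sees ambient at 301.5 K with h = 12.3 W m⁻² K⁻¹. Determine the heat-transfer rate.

Treat each layer as a resistance in series:
  R_titanium = L/(kA) = 0.00438/(23.6·0.783) = 2.370×10^-4 K/W
  R_conv,out = 1/(hA) = 1/(12.3·0.783) = 0.1038 K/W
ΣR = 2.370×10^-4 + 0.1038 = 0.1040 K/W
Q = ΔT/ΣR = (478 K − 301.5 K)/0.1040 = 1700 W

Q = 1700 W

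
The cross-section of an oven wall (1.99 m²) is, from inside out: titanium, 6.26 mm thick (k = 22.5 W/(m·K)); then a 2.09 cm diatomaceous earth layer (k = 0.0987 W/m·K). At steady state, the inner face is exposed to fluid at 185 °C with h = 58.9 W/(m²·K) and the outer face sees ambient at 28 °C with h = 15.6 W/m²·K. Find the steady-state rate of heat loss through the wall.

Q = 1070 W

Treat each layer as a resistance in series:
  R_conv,in = 1/(hA) = 1/(58.9·1.99) = 0.008532 K/W
  R_titanium = L/(kA) = 0.00626/(22.5·1.99) = 1.398×10^-4 K/W
  R_diatomaceous earth = L/(kA) = 0.0209/(0.0987·1.99) = 0.1064 K/W
  R_conv,out = 1/(hA) = 1/(15.6·1.99) = 0.03221 K/W
ΣR = 0.008532 + 1.398×10^-4 + 0.1064 + 0.03221 = 0.1473 K/W
Q = ΔT/ΣR = (185 °C − 28 °C)/0.1473 = 1070 W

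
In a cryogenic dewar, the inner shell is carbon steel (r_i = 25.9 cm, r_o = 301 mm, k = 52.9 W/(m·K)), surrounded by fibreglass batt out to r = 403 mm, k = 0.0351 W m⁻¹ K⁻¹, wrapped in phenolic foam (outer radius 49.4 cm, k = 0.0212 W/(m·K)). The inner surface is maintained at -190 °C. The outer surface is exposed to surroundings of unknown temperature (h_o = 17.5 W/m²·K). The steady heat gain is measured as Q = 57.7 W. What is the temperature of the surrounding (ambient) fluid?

Series resistances:
  R_carbon steel = (1/0.259 − 1/0.301)/(4πk) = 0.5387/(4π·52.9) = 8.104×10^-4 K/W
  R_fibreglass batt = (1/0.301 − 1/0.403)/(4πk) = 0.8409/(4π·0.0351) = 1.906 K/W
  R_phenolic foam = (1/0.403 − 1/0.494)/(4πk) = 0.4571/(4π·0.0212) = 1.716 K/W
  R_conv,out = 1/(4πr²h) = 1/(4π·0.494²·17.5) = 0.01863 K/W
ΣR = 3.642 K/W
ΔT = Q·ΣR = 57.7 × 3.642 = 210.1 K
Heat flows inward, so T_out = T_in + ΔT = -190 + 210.1 = 20.1 °C

T_out = 20.1 °C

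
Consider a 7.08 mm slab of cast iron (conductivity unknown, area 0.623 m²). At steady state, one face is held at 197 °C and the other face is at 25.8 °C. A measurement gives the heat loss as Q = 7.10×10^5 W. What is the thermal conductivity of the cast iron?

ΣR = ΔT/Q = |197 − 25.8|/7.10×10^5 = 2.411×10^-4 K/W
L/(kA) = 2.411×10^-4 ⇒ k = 0.00708/(2.411×10^-4·0.623) = 47.1 W/m·K

k = 47.1 W/m·K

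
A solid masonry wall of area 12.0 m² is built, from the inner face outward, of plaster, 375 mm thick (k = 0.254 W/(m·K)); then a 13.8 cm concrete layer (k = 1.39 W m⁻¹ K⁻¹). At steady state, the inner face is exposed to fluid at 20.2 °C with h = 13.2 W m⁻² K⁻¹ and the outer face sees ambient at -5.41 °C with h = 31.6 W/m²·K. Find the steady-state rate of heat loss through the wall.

Q = 183 W

Treat each layer as a resistance in series:
  R_conv,in = 1/(hA) = 1/(13.2·12.0) = 0.006313 K/W
  R_plaster = L/(kA) = 0.375/(0.254·12.0) = 0.1230 K/W
  R_concrete = L/(kA) = 0.138/(1.39·12.0) = 0.008273 K/W
  R_conv,out = 1/(hA) = 1/(31.6·12.0) = 0.002637 K/W
ΣR = 0.006313 + 0.1230 + 0.008273 + 0.002637 = 0.1402 K/W
Q = ΔT/ΣR = (20.2 °C − -5.41 °C)/0.1402 = 183 W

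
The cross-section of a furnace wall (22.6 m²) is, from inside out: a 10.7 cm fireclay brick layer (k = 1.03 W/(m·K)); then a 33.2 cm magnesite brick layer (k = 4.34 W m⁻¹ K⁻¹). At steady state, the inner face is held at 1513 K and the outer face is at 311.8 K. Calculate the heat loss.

Treat each layer as a resistance in series:
  R_fireclay brick = L/(kA) = 0.107/(1.03·22.6) = 0.004597 K/W
  R_magnesite brick = L/(kA) = 0.332/(4.34·22.6) = 0.003385 K/W
ΣR = 0.004597 + 0.003385 = 0.007982 K/W
Q = ΔT/ΣR = (1513 K − 311.8 K)/0.007982 = 1.50×10^5 W

Q = 150 kW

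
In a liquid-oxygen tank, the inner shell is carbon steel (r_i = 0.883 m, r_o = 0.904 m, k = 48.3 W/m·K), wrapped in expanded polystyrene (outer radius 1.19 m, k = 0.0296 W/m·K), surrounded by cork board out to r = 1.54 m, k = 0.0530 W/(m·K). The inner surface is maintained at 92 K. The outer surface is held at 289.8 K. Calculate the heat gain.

Treat each layer as a resistance in series:
  R_carbon steel = (1/0.883 − 1/0.904)/(4πk) = 0.02631/(4π·48.3) = 4.334×10^-5 K/W
  R_expanded polystyrene = (1/0.904 − 1/1.19)/(4πk) = 0.2659/(4π·0.0296) = 0.7147 K/W
  R_cork board = (1/1.19 − 1/1.54)/(4πk) = 0.1910/(4π·0.0530) = 0.2868 K/W
ΣR = 4.334×10^-5 + 0.7147 + 0.2868 = 1.002 K/W
Q = ΔT/ΣR = (92 K − 289.8 K)/1.002 = -197 W
(Negative Q ⇒ heat flows inward; heat gain = 197 W.)

Q = 197 W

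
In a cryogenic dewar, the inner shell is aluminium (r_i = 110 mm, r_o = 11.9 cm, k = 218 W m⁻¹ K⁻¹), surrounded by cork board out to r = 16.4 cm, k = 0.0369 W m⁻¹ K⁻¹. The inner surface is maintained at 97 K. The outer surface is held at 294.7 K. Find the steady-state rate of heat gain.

Treat each layer as a resistance in series:
  R_aluminium = (1/0.110 − 1/0.119)/(4πk) = 0.6875/(4π·218) = 2.510×10^-4 K/W
  R_cork board = (1/0.119 − 1/0.164)/(4πk) = 2.306/(4π·0.0369) = 4.973 K/W
ΣR = 2.510×10^-4 + 4.973 = 4.973 K/W
Q = ΔT/ΣR = (97 K − 294.7 K)/4.973 = -39.8 W
(Negative Q ⇒ heat flows inward; heat gain = 39.8 W.)

Q = 39.8 W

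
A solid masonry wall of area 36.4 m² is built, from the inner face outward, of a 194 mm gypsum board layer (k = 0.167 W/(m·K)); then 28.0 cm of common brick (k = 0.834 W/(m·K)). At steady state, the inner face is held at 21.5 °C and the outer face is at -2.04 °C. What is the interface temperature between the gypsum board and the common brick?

Resistance network (inner→outer):
  R_gypsum board = L/(kA) = 0.194/(0.167·36.4) = 0.03191 K/W
  R_common brick = L/(kA) = 0.280/(0.834·36.4) = 0.009223 K/W
ΣR = 0.03191 + 0.009223 = 0.04113 K/W
Q = ΔT/ΣR = (21.5 °C − -2.04 °C)/0.04113 = 572.3 W
From the inner boundary to the gypsum board/common brick interface, ΣR_partial = 0.03191 K/W.
T_interface = T_in − Q·ΣR_partial = 21.5 °C − (572.3)(0.03191) = 3.24 °C

T = 3.24 °C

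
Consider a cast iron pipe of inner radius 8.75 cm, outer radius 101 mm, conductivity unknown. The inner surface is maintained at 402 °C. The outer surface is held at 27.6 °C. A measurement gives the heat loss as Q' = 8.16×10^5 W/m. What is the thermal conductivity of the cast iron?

ΣR = ΔT/Q' = |402 − 27.6|/8.16×10^5 = 4.588×10^-4 m·K/W
ln(r₂/r₁)/(2πk) = 4.588×10^-4 ⇒ k = 0.1435/(2π·4.588×10^-4) = 49.8 W/m·K

k = 49.8 W/m·K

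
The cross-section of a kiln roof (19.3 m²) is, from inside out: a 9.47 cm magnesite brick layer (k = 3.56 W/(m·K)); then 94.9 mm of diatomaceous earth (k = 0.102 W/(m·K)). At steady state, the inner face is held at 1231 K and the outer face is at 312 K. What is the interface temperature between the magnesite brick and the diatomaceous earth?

Resistance network (inner→outer):
  R_magnesite brick = L/(kA) = 0.0947/(3.56·19.3) = 0.001378 K/W
  R_diatomaceous earth = L/(kA) = 0.0949/(0.102·19.3) = 0.04821 K/W
ΣR = 0.001378 + 0.04821 = 0.04959 K/W
Q = ΔT/ΣR = (1231 K − 312 K)/0.04959 = 18530 W
From the inner boundary to the magnesite brick/diatomaceous earth interface, ΣR_partial = 0.001378 K/W.
T_interface = T_in − Q·ΣR_partial = 1231 K − (18530)(0.001378) = 1205 K

T = 1205 K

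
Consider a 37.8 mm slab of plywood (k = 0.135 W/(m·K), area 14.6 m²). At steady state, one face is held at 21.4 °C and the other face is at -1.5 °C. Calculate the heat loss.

Q = kA·ΔT/L = 0.135 × 14.6 × |21.4 °C − -1.5 °C| / 0.0378 = 1190 W

Q = 1190 W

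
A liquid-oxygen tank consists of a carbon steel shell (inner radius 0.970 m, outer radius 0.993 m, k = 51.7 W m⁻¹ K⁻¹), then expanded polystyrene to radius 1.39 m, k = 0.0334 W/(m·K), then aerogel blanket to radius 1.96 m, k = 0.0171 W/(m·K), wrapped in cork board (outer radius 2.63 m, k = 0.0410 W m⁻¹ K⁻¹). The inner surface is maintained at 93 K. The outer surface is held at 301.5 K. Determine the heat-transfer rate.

Treat each layer as a resistance in series:
  R_carbon steel = (1/0.970 − 1/0.993)/(4πk) = 0.02388/(4π·51.7) = 3.675×10^-5 K/W
  R_expanded polystyrene = (1/0.993 − 1/1.39)/(4πk) = 0.2876/(4π·0.0334) = 0.6853 K/W
  R_aerogel blanket = (1/1.39 − 1/1.96)/(4πk) = 0.2092/(4π·0.0171) = 0.9736 K/W
  R_cork board = (1/1.96 − 1/2.63)/(4πk) = 0.1300/(4π·0.0410) = 0.2523 K/W
ΣR = 3.675×10^-5 + 0.6853 + 0.9736 + 0.2523 = 1.911 K/W
Q = ΔT/ΣR = (93 K − 301.5 K)/1.911 = -109 W
(Negative Q ⇒ heat flows inward; heat gain = 109 W.)

Q = 109 W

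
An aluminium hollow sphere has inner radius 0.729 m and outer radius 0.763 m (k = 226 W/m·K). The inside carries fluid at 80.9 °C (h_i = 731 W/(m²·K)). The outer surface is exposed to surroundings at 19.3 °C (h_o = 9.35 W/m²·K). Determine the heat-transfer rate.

Series thermal resistances, inner to outer:
  R_conv,in = 1/(4πr²h) = 1/(4π·0.729²·731) = 2.048×10^-4 K/W
  R_aluminium = (1/0.729 − 1/0.763)/(4πk) = 0.06113/(4π·226) = 2.152×10^-5 K/W
  R_conv,out = 1/(4πr²h) = 1/(4π·0.763²·9.35) = 0.01462 K/W
ΣR = 2.048×10^-4 + 2.152×10^-5 + 0.01462 = 0.01485 K/W
Q = ΔT/ΣR = (80.9 °C − 19.3 °C)/0.01485 = 4150 W

Q = 4150 W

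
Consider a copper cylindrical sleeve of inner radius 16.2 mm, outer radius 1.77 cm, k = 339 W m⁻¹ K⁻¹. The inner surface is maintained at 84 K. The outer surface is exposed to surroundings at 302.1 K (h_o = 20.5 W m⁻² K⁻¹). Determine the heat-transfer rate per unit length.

Q' = 497 W/m

Resistance network (inner→outer):
  R'_copper = ln(0.0177/0.0162)/(2πk) = 0.08855/(2π·339) = 4.157×10^-5 m·K/W
  R'_conv,out = 1/(2πr h) = 1/(2π·0.0177·20.5) = 0.4386 m·K/W
ΣR = 4.157×10^-5 + 0.4386 = 0.4386 m·K/W
Q' = ΔT/ΣR = (84 K − 302.1 K)/0.4386 = -497 W/m
(Negative Q' ⇒ heat flows inward; heat gain = 497 W/m.)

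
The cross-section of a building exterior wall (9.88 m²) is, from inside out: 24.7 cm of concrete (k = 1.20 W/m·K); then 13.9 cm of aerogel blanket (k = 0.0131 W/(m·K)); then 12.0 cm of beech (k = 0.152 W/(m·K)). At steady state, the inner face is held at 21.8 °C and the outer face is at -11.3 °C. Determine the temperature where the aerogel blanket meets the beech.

T = -9.05 °C

Resistance network (inner→outer):
  R_concrete = L/(kA) = 0.247/(1.20·9.88) = 0.02083 K/W
  R_aerogel blanket = L/(kA) = 0.139/(0.0131·9.88) = 1.074 K/W
  R_beech = L/(kA) = 0.120/(0.152·9.88) = 0.07991 K/W
ΣR = 0.02083 + 1.074 + 0.07991 = 1.175 K/W
Q = ΔT/ΣR = (21.8 °C − -11.3 °C)/1.175 = 28.17 W
From the inner boundary to the aerogel blanket/beech interface, ΣR_partial = 1.095 K/W.
T_interface = T_in − Q·ΣR_partial = 21.8 °C − (28.17)(1.095) = -9.05 °C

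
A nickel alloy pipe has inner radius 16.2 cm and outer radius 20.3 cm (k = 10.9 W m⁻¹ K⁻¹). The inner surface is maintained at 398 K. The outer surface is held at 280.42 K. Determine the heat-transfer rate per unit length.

Q' = 2πk·ΔT/ln(r₂/r₁) = 2π × 10.9 × 117.58 / ln(0.203/0.162) = 35700 W/m

Q' = 35700 W/m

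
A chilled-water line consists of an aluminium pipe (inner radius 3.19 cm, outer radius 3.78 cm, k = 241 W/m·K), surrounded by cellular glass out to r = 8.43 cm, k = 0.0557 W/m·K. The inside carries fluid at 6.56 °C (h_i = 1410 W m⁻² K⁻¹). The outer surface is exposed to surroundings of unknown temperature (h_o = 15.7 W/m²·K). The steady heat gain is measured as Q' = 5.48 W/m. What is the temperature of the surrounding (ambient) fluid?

Series resistances:
  R'_conv,in = 1/(2πr h) = 1/(2π·0.0319·1410) = 0.003538 m·K/W
  R'_aluminium = ln(0.0378/0.0319)/(2πk) = 0.1697/(2π·241) = 1.121×10^-4 m·K/W
  R'_cellular glass = ln(0.0843/0.0378)/(2πk) = 0.8021/(2π·0.0557) = 2.292 m·K/W
  R'_conv,out = 1/(2πr h) = 1/(2π·0.0843·15.7) = 0.1203 m·K/W
ΣR = 2.416 m·K/W
ΔT = Q'·ΣR = 5.48 × 2.416 = 13.24 K
Heat flows inward, so T_out = T_in + ΔT = 6.56 + 13.24 = 19.8 °C

T_out = 19.8 °C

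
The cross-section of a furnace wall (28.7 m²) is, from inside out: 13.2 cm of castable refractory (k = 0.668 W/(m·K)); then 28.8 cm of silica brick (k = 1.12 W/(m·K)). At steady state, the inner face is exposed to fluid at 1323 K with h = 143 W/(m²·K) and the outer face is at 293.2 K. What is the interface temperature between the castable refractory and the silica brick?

Series thermal resistances, inner to outer:
  R_conv,in = 1/(hA) = 1/(143·28.7) = 2.437×10^-4 K/W
  R_castable refractory = L/(kA) = 0.132/(0.668·28.7) = 0.006885 K/W
  R_silica brick = L/(kA) = 0.288/(1.12·28.7) = 0.008960 K/W
ΣR = 2.437×10^-4 + 0.006885 + 0.008960 = 0.01609 K/W
Q = ΔT/ΣR = (1323 K − 293.2 K)/0.01609 = 64000 W
From the inner boundary to the castable refractory/silica brick interface, ΣR_partial = 0.007129 K/W.
T_interface = T_in − Q·ΣR_partial = 1323 K − (64000)(0.007129) = 867 K

T = 867 K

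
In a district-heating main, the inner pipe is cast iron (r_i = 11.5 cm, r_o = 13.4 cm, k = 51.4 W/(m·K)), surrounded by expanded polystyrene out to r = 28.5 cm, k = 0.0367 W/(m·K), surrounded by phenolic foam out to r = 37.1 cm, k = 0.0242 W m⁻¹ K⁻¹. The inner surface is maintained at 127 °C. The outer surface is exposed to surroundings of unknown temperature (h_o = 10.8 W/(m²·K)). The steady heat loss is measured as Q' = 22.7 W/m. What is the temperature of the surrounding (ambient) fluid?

Series resistances:
  R'_cast iron = ln(0.134/0.115)/(2πk) = 0.1529/(2π·51.4) = 4.735×10^-4 m·K/W
  R'_expanded polystyrene = ln(0.285/0.134)/(2πk) = 0.7546/(2π·0.0367) = 3.273 m·K/W
  R'_phenolic foam = ln(0.371/0.285)/(2πk) = 0.2637/(2π·0.0242) = 1.734 m·K/W
  R'_conv,out = 1/(2πr h) = 1/(2π·0.371·10.8) = 0.03972 m·K/W
ΣR = 5.047 m·K/W
ΔT = Q'·ΣR = 22.7 × 5.047 = 114.6 K
Heat flows outward, so T_out = T_in − ΔT = 127 − 114.6 = 12.4 °C

T_out = 12.4 °C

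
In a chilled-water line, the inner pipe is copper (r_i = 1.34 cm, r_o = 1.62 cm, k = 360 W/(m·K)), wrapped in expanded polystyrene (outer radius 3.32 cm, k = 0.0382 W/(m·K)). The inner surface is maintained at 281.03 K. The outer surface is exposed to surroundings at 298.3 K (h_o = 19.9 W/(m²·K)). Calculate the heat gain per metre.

Q' = 5.35 W/m

Series thermal resistances, inner to outer:
  R'_copper = ln(0.0162/0.0134)/(2πk) = 0.1898/(2π·360) = 8.389×10^-5 m·K/W
  R'_expanded polystyrene = ln(0.0332/0.0162)/(2πk) = 0.7175/(2π·0.0382) = 2.990 m·K/W
  R'_conv,out = 1/(2πr h) = 1/(2π·0.0332·19.9) = 0.2409 m·K/W
ΣR = 8.389×10^-5 + 2.990 + 0.2409 = 3.231 m·K/W
Q' = ΔT/ΣR = (281.03 K − 298.3 K)/3.231 = -5.35 W/m
(Negative Q' ⇒ heat flows inward; heat gain = 5.35 W/m.)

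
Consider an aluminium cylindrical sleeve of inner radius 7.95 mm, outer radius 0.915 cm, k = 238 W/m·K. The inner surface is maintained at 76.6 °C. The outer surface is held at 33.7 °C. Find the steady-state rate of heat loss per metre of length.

Q' = 2πk·ΔT/ln(r₂/r₁) = 2π × 238 × 42.9 / ln(0.00915/0.00795) = 4.56×10^5 W/m

Q' = 456 kW/m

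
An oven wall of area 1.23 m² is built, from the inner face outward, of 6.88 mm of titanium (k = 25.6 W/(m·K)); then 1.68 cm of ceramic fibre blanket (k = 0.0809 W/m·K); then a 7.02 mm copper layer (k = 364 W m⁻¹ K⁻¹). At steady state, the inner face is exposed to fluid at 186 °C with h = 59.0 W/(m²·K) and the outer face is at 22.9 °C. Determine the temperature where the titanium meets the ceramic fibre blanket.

T = 174 °C

Treat each layer as a resistance in series:
  R_conv,in = 1/(hA) = 1/(59.0·1.23) = 0.01378 K/W
  R_titanium = L/(kA) = 0.00688/(25.6·1.23) = 2.185×10^-4 K/W
  R_ceramic fibre blanket = L/(kA) = 0.0168/(0.0809·1.23) = 0.1688 K/W
  R_copper = L/(kA) = 0.00702/(364·1.23) = 1.568×10^-5 K/W
ΣR = 0.01378 + 2.185×10^-4 + 0.1688 + 1.568×10^-5 = 0.1828 K/W
Q = ΔT/ΣR = (186 °C − 22.9 °C)/0.1828 = 892.2 W
From the inner boundary to the titanium/ceramic fibre blanket interface, ΣR_partial = 0.01400 K/W.
T_interface = T_in − Q·ΣR_partial = 186 °C − (892.2)(0.01400) = 174 °C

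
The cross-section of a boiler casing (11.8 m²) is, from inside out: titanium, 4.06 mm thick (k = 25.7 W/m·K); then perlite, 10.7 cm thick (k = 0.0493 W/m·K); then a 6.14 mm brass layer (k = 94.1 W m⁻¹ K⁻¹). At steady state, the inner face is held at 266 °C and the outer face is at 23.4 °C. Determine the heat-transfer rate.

Q = 1320 W

Resistance network (inner→outer):
  R_titanium = L/(kA) = 0.00406/(25.7·11.8) = 1.339×10^-5 K/W
  R_perlite = L/(kA) = 0.107/(0.0493·11.8) = 0.1839 K/W
  R_brass = L/(kA) = 0.00614/(94.1·11.8) = 5.530×10^-6 K/W
ΣR = 1.339×10^-5 + 0.1839 + 5.530×10^-6 = 0.1839 K/W
Q = ΔT/ΣR = (266 °C − 23.4 °C)/0.1839 = 1320 W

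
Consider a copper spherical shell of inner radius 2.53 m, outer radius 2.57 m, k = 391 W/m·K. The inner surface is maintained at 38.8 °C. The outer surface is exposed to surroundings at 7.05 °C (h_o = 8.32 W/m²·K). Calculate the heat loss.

Q = 21.9 kW

Series thermal resistances, inner to outer:
  R_copper = (1/2.53 − 1/2.57)/(4πk) = 0.006152/(4π·391) = 1.252×10^-6 K/W
  R_conv,out = 1/(4πr²h) = 1/(4π·2.57²·8.32) = 0.001448 K/W
ΣR = 1.252×10^-6 + 0.001448 = 0.001449 K/W
Q = ΔT/ΣR = (38.8 °C − 7.05 °C)/0.001449 = 21900 W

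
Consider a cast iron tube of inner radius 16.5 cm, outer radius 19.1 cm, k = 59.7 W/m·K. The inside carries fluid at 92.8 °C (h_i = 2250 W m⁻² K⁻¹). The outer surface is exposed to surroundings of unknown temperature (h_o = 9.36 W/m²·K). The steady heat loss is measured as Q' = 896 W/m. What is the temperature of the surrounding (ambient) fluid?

T_out = 12.3 °C

Series resistances:
  R'_conv,in = 1/(2πr h) = 1/(2π·0.165·2250) = 4.287×10^-4 m·K/W
  R'_cast iron = ln(0.191/0.165)/(2πk) = 0.1463/(2π·59.7) = 3.901×10^-4 m·K/W
  R'_conv,out = 1/(2πr h) = 1/(2π·0.191·9.36) = 0.08902 m·K/W
ΣR = 0.08984 m·K/W
ΔT = Q'·ΣR = 896 × 0.08984 = 80.50 K
Heat flows outward, so T_out = T_in − ΔT = 92.8 − 80.50 = 12.3 °C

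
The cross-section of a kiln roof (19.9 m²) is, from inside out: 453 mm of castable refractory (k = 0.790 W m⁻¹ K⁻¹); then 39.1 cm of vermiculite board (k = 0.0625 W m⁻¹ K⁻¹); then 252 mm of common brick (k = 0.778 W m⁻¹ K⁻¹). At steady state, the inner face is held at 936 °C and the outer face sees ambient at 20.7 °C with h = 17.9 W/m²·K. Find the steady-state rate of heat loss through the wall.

Q = 2530 W

Treat each layer as a resistance in series:
  R_castable refractory = L/(kA) = 0.453/(0.790·19.9) = 0.02881 K/W
  R_vermiculite board = L/(kA) = 0.391/(0.0625·19.9) = 0.3144 K/W
  R_common brick = L/(kA) = 0.252/(0.778·19.9) = 0.01628 K/W
  R_conv,out = 1/(hA) = 1/(17.9·19.9) = 0.002807 K/W
ΣR = 0.02881 + 0.3144 + 0.01628 + 0.002807 = 0.3623 K/W
Q = ΔT/ΣR = (936 °C − 20.7 °C)/0.3623 = 2530 W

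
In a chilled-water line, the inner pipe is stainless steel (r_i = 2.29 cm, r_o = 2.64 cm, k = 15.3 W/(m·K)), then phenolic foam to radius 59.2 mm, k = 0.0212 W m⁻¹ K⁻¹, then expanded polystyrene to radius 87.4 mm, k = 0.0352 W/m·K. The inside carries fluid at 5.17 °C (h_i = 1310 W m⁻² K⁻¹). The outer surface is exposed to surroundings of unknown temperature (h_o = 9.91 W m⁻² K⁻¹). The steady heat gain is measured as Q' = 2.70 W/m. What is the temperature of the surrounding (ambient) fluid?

Series resistances:
  R'_conv,in = 1/(2πr h) = 1/(2π·0.0229·1310) = 0.005305 m·K/W
  R'_stainless steel = ln(0.0264/0.0229)/(2πk) = 0.1422/(2π·15.3) = 0.001479 m·K/W
  R'_phenolic foam = ln(0.0592/0.0264)/(2πk) = 0.8076/(2π·0.0212) = 6.063 m·K/W
  R'_expanded polystyrene = ln(0.0874/0.0592)/(2πk) = 0.3896/(2π·0.0352) = 1.761 m·K/W
  R'_conv,out = 1/(2πr h) = 1/(2π·0.0874·9.91) = 0.1838 m·K/W
ΣR = 8.015 m·K/W
ΔT = Q'·ΣR = 2.70 × 8.015 = 21.64 K
Heat flows inward, so T_out = T_in + ΔT = 5.17 + 21.64 = 26.8 °C

T_out = 26.8 °C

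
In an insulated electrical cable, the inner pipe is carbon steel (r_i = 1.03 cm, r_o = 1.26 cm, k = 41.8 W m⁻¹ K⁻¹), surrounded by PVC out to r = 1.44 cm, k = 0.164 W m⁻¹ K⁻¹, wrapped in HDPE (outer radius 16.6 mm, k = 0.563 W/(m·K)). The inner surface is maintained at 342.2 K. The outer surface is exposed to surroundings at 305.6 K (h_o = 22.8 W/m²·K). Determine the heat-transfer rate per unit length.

Resistance network (inner→outer):
  R'_carbon steel = ln(0.0126/0.0103)/(2πk) = 0.2016/(2π·41.8) = 7.674×10^-4 m·K/W
  R'_PVC = ln(0.0144/0.0126)/(2πk) = 0.1335/(2π·0.164) = 0.1296 m·K/W
  R'_HDPE = ln(0.0166/0.0144)/(2πk) = 0.1422/(2π·0.563) = 0.04019 m·K/W
  R'_conv,out = 1/(2πr h) = 1/(2π·0.0166·22.8) = 0.4205 m·K/W
ΣR = 7.674×10^-4 + 0.1296 + 0.04019 + 0.4205 = 0.5911 m·K/W
Q' = ΔT/ΣR = (342.2 K − 305.6 K)/0.5911 = 61.9 W/m

Q' = 61.9 W/m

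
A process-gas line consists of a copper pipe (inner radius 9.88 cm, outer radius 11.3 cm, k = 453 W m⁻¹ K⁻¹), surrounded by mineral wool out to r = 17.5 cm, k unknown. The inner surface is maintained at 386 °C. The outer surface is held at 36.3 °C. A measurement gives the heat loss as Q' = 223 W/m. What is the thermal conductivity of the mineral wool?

ΣR = ΔT/Q' = |386 − 36.3|/223 = 1.568 m·K/W
Known resistances:
  R'_copper = ln(0.113/0.0988)/(2πk) = 0.1343/(2π·453) = 4.718×10^-5 m·K/W
R_mineral wool = ΣR − ΣR_known = 1.568 − 4.718×10^-5 = 1.568 m·K/W
ln(r₂/r₁)/(2πk) = 1.568 ⇒ k = 0.4374/(2π·1.568) = 0.0444 W/m·K

k = 0.0444 W/m·K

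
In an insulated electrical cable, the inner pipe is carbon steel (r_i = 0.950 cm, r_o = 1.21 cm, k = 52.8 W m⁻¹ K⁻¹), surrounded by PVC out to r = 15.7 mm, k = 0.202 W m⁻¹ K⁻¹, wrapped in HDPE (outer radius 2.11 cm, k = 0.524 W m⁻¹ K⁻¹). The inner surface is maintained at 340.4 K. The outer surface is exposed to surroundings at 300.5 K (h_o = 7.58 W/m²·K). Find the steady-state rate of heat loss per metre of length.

Treat each layer as a resistance in series:
  R'_carbon steel = ln(0.0121/0.00950)/(2πk) = 0.2419/(2π·52.8) = 7.292×10^-4 m·K/W
  R'_PVC = ln(0.0157/0.0121)/(2πk) = 0.2605/(2π·0.202) = 0.2052 m·K/W
  R'_HDPE = ln(0.0211/0.0157)/(2πk) = 0.2956/(2π·0.524) = 0.08979 m·K/W
  R'_conv,out = 1/(2πr h) = 1/(2π·0.0211·7.58) = 0.9951 m·K/W
ΣR = 7.292×10^-4 + 0.2052 + 0.08979 + 0.9951 = 1.291 m·K/W
Q' = ΔT/ΣR = (340.4 K − 300.5 K)/1.291 = 30.9 W/m

Q' = 30.9 W/m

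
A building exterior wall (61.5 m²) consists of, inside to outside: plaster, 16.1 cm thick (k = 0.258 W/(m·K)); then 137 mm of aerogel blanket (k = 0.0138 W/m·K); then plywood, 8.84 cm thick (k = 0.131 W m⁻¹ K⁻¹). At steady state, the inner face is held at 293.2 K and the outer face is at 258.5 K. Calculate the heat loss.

Q = 190 W

Resistance network (inner→outer):
  R_plaster = L/(kA) = 0.161/(0.258·61.5) = 0.01015 K/W
  R_aerogel blanket = L/(kA) = 0.137/(0.0138·61.5) = 0.1614 K/W
  R_plywood = L/(kA) = 0.0884/(0.131·61.5) = 0.01097 K/W
ΣR = 0.01015 + 0.1614 + 0.01097 = 0.1825 K/W
Q = ΔT/ΣR = (293.2 K − 258.5 K)/0.1825 = 190 W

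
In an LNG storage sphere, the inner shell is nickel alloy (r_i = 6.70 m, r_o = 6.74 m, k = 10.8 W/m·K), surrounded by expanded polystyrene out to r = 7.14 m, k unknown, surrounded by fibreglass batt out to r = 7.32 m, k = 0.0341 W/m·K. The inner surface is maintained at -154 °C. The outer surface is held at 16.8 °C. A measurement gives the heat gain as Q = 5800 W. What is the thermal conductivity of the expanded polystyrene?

ΣR = ΔT/Q = |-154 − 16.8|/5800 = 0.02945 K/W
Known resistances:
  R_nickel alloy = (1/6.70 − 1/6.74)/(4πk) = 8.858×10^-4/(4π·10.8) = 6.527×10^-6 K/W
  R_fibreglass batt = (1/7.14 − 1/7.32)/(4πk) = 0.003444/(4π·0.0341) = 0.008037 K/W
R_expanded polystyrene = ΣR − ΣR_known = 0.02945 − 0.008044 = 0.02141 K/W
(1/r₁−1/r₂)/(4πk) = 0.02141 ⇒ k = 0.008312/(4π·0.02141) = 0.0309 W/m·K

k = 0.0309 W/m·K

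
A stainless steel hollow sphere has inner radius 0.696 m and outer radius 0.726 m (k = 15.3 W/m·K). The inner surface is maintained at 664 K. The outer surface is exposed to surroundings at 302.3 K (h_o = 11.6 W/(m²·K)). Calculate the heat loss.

Q = 27.1 kW

Series thermal resistances, inner to outer:
  R_stainless steel = (1/0.696 − 1/0.726)/(4πk) = 0.05937/(4π·15.3) = 3.088×10^-4 K/W
  R_conv,out = 1/(4πr²h) = 1/(4π·0.726²·11.6) = 0.01302 K/W
ΣR = 3.088×10^-4 + 0.01302 = 0.01333 K/W
Q = ΔT/ΣR = (664 K − 302.3 K)/0.01333 = 27100 W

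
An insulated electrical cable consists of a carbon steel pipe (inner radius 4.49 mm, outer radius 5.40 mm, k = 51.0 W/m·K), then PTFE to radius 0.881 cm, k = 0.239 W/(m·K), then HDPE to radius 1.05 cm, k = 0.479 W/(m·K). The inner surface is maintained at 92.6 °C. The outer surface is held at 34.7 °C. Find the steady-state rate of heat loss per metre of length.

Q' = 150 W/m

Treat each layer as a resistance in series:
  R'_carbon steel = ln(0.00540/0.00449)/(2πk) = 0.1845/(2π·51.0) = 5.759×10^-4 m·K/W
  R'_PTFE = ln(0.00881/0.00540)/(2πk) = 0.4895/(2π·0.239) = 0.3260 m·K/W
  R'_HDPE = ln(0.0105/0.00881)/(2πk) = 0.1755/(2π·0.479) = 0.05831 m·K/W
ΣR = 5.759×10^-4 + 0.3260 + 0.05831 = 0.3849 m·K/W
Q' = ΔT/ΣR = (92.6 °C − 34.7 °C)/0.3849 = 150 W/m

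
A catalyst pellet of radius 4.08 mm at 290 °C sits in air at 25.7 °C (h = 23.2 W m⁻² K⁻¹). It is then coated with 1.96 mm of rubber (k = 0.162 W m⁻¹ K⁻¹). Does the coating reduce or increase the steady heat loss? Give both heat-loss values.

Critical radius for a sphere: r_cr = 2k/h = 0.0140 m = 1.40 cm.
Outer radius after coating: r₂ = 0.00408 + 0.00196 = 0.00604 m.
Since r₁ < r_cr and r₂ ≤ r_cr, the coating moves toward the maximum at r_cr — heat loss rises.
Bare: R = 1/(4πr₁²h) = 206.1 K/W; Q = 264.3/206.1 = 1.28 W.
Coated: R = R_cond + R_conv = 133.1 K/W; Q = 264.3/133.1 = 1.99 W.

increases: 1.28 → 1.99 W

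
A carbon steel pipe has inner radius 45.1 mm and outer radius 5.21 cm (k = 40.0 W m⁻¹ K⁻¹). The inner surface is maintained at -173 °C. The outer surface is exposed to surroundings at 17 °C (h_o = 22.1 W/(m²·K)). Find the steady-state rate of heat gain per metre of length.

Series thermal resistances, inner to outer:
  R'_carbon steel = ln(0.0521/0.0451)/(2πk) = 0.1443/(2π·40.0) = 5.741×10^-4 m·K/W
  R'_conv,out = 1/(2πr h) = 1/(2π·0.0521·22.1) = 0.1382 m·K/W
ΣR = 5.741×10^-4 + 0.1382 = 0.1388 m·K/W
Q' = ΔT/ΣR = (-173 °C − 17 °C)/0.1388 = -1370 W/m
(Negative Q' ⇒ heat flows inward; heat gain = 1370 W/m.)

Q' = 1370 W/m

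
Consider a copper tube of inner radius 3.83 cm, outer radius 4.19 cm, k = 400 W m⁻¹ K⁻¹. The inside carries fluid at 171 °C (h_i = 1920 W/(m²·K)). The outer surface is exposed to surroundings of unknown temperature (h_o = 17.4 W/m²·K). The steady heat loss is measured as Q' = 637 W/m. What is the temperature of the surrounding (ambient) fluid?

Series resistances:
  R'_conv,in = 1/(2πr h) = 1/(2π·0.0383·1920) = 0.002164 m·K/W
  R'_copper = ln(0.0419/0.0383)/(2πk) = 0.08984/(2π·400) = 3.574×10^-5 m·K/W
  R'_conv,out = 1/(2πr h) = 1/(2π·0.0419·17.4) = 0.2183 m·K/W
ΣR = 0.2205 m·K/W
ΔT = Q'·ΣR = 637 × 0.2205 = 140.5 K
Heat flows outward, so T_out = T_in − ΔT = 171 − 140.5 = 30.5 °C

T_out = 30.5 °C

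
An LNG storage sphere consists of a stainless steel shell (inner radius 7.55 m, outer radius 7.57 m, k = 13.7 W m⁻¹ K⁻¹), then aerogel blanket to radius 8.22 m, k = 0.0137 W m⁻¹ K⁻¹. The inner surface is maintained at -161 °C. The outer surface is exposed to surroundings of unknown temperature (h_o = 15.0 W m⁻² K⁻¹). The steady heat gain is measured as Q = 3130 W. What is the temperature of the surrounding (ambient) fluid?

T_out = 29.2 °C

Sum the resistances:
  R_stainless steel = (1/7.55 − 1/7.57)/(4πk) = 3.499×10^-4/(4π·13.7) = 2.033×10^-6 K/W
  R_aerogel blanket = (1/7.57 − 1/8.22)/(4πk) = 0.01045/(4π·0.0137) = 0.06068 K/W
  R_conv,out = 1/(4πr²h) = 1/(4π·8.22²·15.0) = 7.852×10^-5 K/W
ΣR = 0.06076 K/W
ΔT = Q·ΣR = 3130 × 0.06076 = 190.2 K
Heat flows inward, so T_out = T_in + ΔT = -161 + 190.2 = 29.2 °C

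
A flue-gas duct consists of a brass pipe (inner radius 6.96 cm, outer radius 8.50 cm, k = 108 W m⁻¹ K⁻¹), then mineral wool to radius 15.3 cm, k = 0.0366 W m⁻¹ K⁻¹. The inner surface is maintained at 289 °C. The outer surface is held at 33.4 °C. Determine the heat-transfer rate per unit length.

Resistance network (inner→outer):
  R'_brass = ln(0.0850/0.0696)/(2πk) = 0.1999/(2π·108) = 2.946×10^-4 m·K/W
  R'_mineral wool = ln(0.153/0.0850)/(2πk) = 0.5878/(2π·0.0366) = 2.556 m·K/W
ΣR = 2.946×10^-4 + 2.556 = 2.556 m·K/W
Q' = ΔT/ΣR = (289 °C − 33.4 °C)/2.556 = 100 W/m

Q' = 100 W/m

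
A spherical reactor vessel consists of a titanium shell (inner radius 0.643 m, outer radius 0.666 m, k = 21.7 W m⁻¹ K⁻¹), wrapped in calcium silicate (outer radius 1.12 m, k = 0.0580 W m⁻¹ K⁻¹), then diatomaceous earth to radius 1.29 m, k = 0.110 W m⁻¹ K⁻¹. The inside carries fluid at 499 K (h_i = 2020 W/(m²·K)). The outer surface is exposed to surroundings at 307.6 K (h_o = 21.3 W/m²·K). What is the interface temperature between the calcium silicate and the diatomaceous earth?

T = 325.7 K

Resistance network (inner→outer):
  R_conv,in = 1/(4πr²h) = 1/(4π·0.643²·2020) = 9.528×10^-5 K/W
  R_titanium = (1/0.643 − 1/0.666)/(4πk) = 0.05371/(4π·21.7) = 1.970×10^-4 K/W
  R_calcium silicate = (1/0.666 − 1/1.12)/(4πk) = 0.6086/(4π·0.0580) = 0.8351 K/W
  R_diatomaceous earth = (1/1.12 − 1/1.29)/(4πk) = 0.1177/(4π·0.110) = 0.08512 K/W
  R_conv,out = 1/(4πr²h) = 1/(4π·1.29²·21.3) = 0.002245 K/W
ΣR = 9.528×10^-5 + 1.970×10^-4 + 0.8351 + 0.08512 + 0.002245 = 0.9228 K/W
Q = ΔT/ΣR = (499 K − 307.6 K)/0.9228 = 207.4 W
From the inner boundary to the calcium silicate/diatomaceous earth interface, ΣR_partial = 0.8354 K/W.
T_interface = T_in − Q·ΣR_partial = 499 K − (207.4)(0.8354) = 325.7 K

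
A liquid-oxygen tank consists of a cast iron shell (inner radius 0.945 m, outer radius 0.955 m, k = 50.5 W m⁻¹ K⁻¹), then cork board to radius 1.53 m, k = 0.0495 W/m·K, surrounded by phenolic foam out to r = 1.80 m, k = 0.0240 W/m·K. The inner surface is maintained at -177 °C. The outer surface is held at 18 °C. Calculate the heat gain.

Resistance network (inner→outer):
  R_cast iron = (1/0.945 − 1/0.955)/(4πk) = 0.01108/(4π·50.5) = 1.746×10^-5 K/W
  R_cork board = (1/0.955 − 1/1.53)/(4πk) = 0.3935/(4π·0.0495) = 0.6326 K/W
  R_phenolic foam = (1/1.53 − 1/1.80)/(4πk) = 0.09804/(4π·0.0240) = 0.3251 K/W
ΣR = 1.746×10^-5 + 0.6326 + 0.3251 = 0.9577 K/W
Q = ΔT/ΣR = (-177 °C − 18 °C)/0.9577 = -204 W
(Negative Q ⇒ heat flows inward; heat gain = 204 W.)

Q = 204 W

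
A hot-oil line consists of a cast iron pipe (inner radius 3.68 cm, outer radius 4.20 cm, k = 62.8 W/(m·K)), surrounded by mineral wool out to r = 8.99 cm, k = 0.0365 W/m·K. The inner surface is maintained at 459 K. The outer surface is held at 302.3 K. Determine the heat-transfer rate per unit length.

Resistance network (inner→outer):
  R'_cast iron = ln(0.0420/0.0368)/(2πk) = 0.1322/(2π·62.8) = 3.350×10^-4 m·K/W
  R'_mineral wool = ln(0.0899/0.0420)/(2πk) = 0.7610/(2π·0.0365) = 3.318 m·K/W
ΣR = 3.350×10^-4 + 3.318 = 3.318 m·K/W
Q' = ΔT/ΣR = (459 K − 302.3 K)/3.318 = 47.2 W/m

Q' = 47.2 W/m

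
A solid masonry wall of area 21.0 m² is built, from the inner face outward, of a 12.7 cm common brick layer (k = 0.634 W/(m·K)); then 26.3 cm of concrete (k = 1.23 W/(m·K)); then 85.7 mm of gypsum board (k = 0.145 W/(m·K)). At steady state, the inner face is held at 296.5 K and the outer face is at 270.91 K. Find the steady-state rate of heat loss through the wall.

Treat each layer as a resistance in series:
  R_common brick = L/(kA) = 0.127/(0.634·21.0) = 0.009539 K/W
  R_concrete = L/(kA) = 0.263/(1.23·21.0) = 0.01018 K/W
  R_gypsum board = L/(kA) = 0.0857/(0.145·21.0) = 0.02814 K/W
ΣR = 0.009539 + 0.01018 + 0.02814 = 0.04786 K/W
Q = ΔT/ΣR = (296.5 K − 270.91 K)/0.04786 = 535 W

Q = 535 W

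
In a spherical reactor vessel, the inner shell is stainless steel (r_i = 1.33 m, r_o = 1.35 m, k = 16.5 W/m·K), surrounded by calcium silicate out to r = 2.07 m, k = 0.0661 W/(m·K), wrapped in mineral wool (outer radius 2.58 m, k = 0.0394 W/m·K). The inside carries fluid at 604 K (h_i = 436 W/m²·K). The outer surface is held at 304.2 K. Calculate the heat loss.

Series thermal resistances, inner to outer:
  R_conv,in = 1/(4πr²h) = 1/(4π·1.33²·436) = 1.032×10^-4 K/W
  R_stainless steel = (1/1.33 − 1/1.35)/(4πk) = 0.01114/(4π·16.5) = 5.372×10^-5 K/W
  R_calcium silicate = (1/1.35 − 1/2.07)/(4πk) = 0.2576/(4π·0.0661) = 0.3102 K/W
  R_mineral wool = (1/2.07 − 1/2.58)/(4πk) = 0.09549/(4π·0.0394) = 0.1929 K/W
ΣR = 1.032×10^-4 + 5.372×10^-5 + 0.3102 + 0.1929 = 0.5033 K/W
Q = ΔT/ΣR = (604 K − 304.2 K)/0.5033 = 596 W

Q = 596 W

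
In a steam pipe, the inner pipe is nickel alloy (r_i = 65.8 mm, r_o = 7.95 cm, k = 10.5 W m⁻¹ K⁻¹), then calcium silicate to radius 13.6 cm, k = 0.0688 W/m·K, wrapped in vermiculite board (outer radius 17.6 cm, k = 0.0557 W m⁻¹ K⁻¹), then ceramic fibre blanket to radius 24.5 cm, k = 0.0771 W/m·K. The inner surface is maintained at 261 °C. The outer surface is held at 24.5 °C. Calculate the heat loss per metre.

Resistance network (inner→outer):
  R'_nickel alloy = ln(0.0795/0.0658)/(2πk) = 0.1891/(2π·10.5) = 0.002867 m·K/W
  R'_calcium silicate = ln(0.136/0.0795)/(2πk) = 0.5369/(2π·0.0688) = 1.242 m·K/W
  R'_vermiculite board = ln(0.176/0.136)/(2πk) = 0.2578/(2π·0.0557) = 0.7367 m·K/W
  R'_ceramic fibre blanket = ln(0.245/0.176)/(2πk) = 0.3308/(2π·0.0771) = 0.6828 m·K/W
ΣR = 0.002867 + 1.242 + 0.7367 + 0.6828 = 2.664 m·K/W
Q' = ΔT/ΣR = (261 °C − 24.5 °C)/2.664 = 88.8 W/m

Q' = 88.8 W/m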